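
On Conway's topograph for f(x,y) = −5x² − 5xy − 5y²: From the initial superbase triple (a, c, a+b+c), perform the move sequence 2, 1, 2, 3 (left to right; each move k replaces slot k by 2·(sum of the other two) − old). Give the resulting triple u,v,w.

start (-5,-5,-15) = (f(1,0),f(0,1),f(1,1))
replace slot 2: 2·((-5)+(-15)) − (-5) = -35 → (-5,-35,-15)
replace slot 1: 2·((-35)+(-15)) − (-5) = -95 → (-95,-35,-15)
replace slot 2: 2·((-95)+(-15)) − (-35) = -185 → (-95,-185,-15)
replace slot 3: 2·((-95)+(-185)) − (-15) = -545 → (-95,-185,-545)

-95,-185,-545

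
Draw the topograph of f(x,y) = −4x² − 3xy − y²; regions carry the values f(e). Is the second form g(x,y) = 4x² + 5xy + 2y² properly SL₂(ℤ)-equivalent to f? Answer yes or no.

D₁ = -7, D₂ = -7
f is negative-definite; reduce −f:
−f: flip: (4,3,1)→(1,-3,4)
−f: translate: b→1 (≡-3 mod 2), so (1,-3,4)→(1,1,2)
−f: reduced (well bottom): (1,1,2) with a≤c, −a<b≤a
flip sign back: reduced form of f is (-1,-1,-2)
g: translate: b→-3 (≡5 mod 8), so (4,5,2)→(4,-3,1)
g: flip: (4,-3,1)→(1,3,4)
g: translate: b→1 (≡3 mod 2), so (1,3,4)→(1,1,2)
g: reduced (well bottom): (1,1,2) with a≤c, −a<b≤a
reduced forms (-1, -1, -2) vs (1, 1, 2) ⇒ inequivalent

no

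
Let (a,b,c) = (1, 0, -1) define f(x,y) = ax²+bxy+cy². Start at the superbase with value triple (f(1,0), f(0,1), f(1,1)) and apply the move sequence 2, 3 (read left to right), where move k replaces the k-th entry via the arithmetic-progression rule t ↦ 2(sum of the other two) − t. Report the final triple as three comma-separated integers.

start (1,-1,0) = (f(1,0),f(0,1),f(1,1))
replace slot 2: 2·(1+0) − (-1) = 3 → (1,3,0)
replace slot 3: 2·(1+3) − 0 = 8 → (1,3,8)

1,3,8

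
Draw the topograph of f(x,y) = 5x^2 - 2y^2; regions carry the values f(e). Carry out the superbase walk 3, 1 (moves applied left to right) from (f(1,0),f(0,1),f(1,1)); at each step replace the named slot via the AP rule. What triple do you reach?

start (5,-2,3) = (f(1,0),f(0,1),f(1,1))
replace slot 3: 2·(5+(-2)) − 3 = 3 → (5,-2,3)
replace slot 1: 2·((-2)+3) − 5 = -3 → (-3,-2,3)

-3,-2,3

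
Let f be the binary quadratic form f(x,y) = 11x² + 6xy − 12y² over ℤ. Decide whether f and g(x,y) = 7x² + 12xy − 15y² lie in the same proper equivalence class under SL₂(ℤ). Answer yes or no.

D₁ = 564, D₂ = 564
river cycle of f (length 6): (-12, 18, 5), (5, 22, -4), (-4, 18, 15), (15, 12, -7), (-7, 16, 11), (11, 6, -12)
river cycle of g (length 6): (-15, 18, 4), (4, 22, -5), (-5, 18, 12), (12, 6, -11), (-11, 16, 7), (7, 12, -15)
cycles differ ⇒ inequivalent

no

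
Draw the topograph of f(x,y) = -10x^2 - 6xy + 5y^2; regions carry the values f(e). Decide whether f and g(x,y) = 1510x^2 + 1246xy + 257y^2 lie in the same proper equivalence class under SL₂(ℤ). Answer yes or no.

D₁ = 236, D₂ = 236
river cycle of f (length 6): (5, 6, -10), (-10, 14, 1), (1, 14, -10), (-10, 6, 5), (5, 14, -2), (-2, 14, 5)
river cycle of g (length 6): (5, 6, -10), (-10, 14, 1), (1, 14, -10), (-10, 6, 5), (5, 14, -2), (-2, 14, 5)
cycles coincide ⇒ equivalent

yes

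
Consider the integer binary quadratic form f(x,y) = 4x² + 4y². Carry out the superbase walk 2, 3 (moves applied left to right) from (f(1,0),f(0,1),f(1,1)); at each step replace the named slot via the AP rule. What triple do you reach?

start (4,4,8) = (f(1,0),f(0,1),f(1,1))
replace slot 2: 2·(4+8) − 4 = 20 → (4,20,8)
replace slot 3: 2·(4+20) − 8 = 40 → (4,20,40)

4,20,40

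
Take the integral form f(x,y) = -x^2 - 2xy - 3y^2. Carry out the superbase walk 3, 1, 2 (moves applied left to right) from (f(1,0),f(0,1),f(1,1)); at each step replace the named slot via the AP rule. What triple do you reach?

start (-1,-3,-6) = (f(1,0),f(0,1),f(1,1))
replace slot 3: 2·((-1)+(-3)) − (-6) = -2 → (-1,-3,-2)
replace slot 1: 2·((-3)+(-2)) − (-1) = -9 → (-9,-3,-2)
replace slot 2: 2·((-9)+(-2)) − (-3) = -19 → (-9,-19,-2)

-9,-19,-2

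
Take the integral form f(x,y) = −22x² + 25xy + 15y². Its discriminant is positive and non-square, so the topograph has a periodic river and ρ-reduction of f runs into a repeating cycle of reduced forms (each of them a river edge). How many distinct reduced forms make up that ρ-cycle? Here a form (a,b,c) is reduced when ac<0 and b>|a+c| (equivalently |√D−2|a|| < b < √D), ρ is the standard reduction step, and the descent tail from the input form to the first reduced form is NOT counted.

D = 1945, ⌊√D⌋ = 44
river: ρ → (15,35,-12)
river: ρ → (-12,37,12)
river: ρ → (12,35,-15)
river: ρ → (-15,25,22)
river: ρ → (22,19,-18)
river: ρ → (-18,17,23)
river: ρ → (23,29,-12)
river: ρ → (-12,43,2)
river: ρ → (2,41,-33)
river: ρ → (-33,25,10)
river: ρ → (10,35,-18)
river: ρ → (-18,37,8)
river: ρ → (8,43,-3)
river: ρ → (-3,41,22)
river: ρ → (22,3,-22)
river: ρ → (-22,41,3)
river: ρ → (3,43,-8)
river: ρ → (-8,37,18)
river: ρ → (18,35,-10)
river: ρ → (-10,25,33)
river: ρ → (33,41,-2)
river: ρ → (-2,43,12)
river: ρ → (12,29,-23)
river: ρ → (-23,17,18)
river: ρ → (18,19,-22)
river: ρ → (-22,25,15)
ρ-cycle length = 26 (tail of 0 descent steps not counted)

26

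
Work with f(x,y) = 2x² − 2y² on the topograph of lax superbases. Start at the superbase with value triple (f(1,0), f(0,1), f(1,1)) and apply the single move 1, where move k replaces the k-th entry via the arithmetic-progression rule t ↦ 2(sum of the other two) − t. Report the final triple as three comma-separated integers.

start (2,-2,0) = (f(1,0),f(0,1),f(1,1))
replace slot 1: 2·((-2)+0) − 2 = -6 → (-6,-2,0)

-6,-2,0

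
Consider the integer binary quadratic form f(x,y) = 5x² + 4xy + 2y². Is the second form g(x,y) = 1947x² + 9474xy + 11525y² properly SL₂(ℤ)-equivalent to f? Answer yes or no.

D₁ = -24, D₂ = -24
f: flip: (5,4,2)→(2,-4,5)
f: translate: b→0 (≡-4 mod 4), so (2,-4,5)→(2,0,3)
f: reduced (well bottom): (2,0,3) with a≤c, −a<b≤a
g: translate: b→1686 (≡9474 mod 3894), so (1947,9474,11525)→(1947,1686,365)
g: flip: (1947,1686,365)→(365,-1686,1947)
g: translate: b→-226 (≡-1686 mod 730), so (365,-1686,1947)→(365,-226,35)
g: flip: (365,-226,35)→(35,226,365)
g: translate: b→16 (≡226 mod 70), so (35,226,365)→(35,16,2)
g: flip: (35,16,2)→(2,-16,35)
g: translate: b→0 (≡-16 mod 4), so (2,-16,35)→(2,0,3)
g: reduced (well bottom): (2,0,3) with a≤c, −a<b≤a
reduced forms (2, 0, 3) vs (2, 0, 3) ⇒ equivalent

yes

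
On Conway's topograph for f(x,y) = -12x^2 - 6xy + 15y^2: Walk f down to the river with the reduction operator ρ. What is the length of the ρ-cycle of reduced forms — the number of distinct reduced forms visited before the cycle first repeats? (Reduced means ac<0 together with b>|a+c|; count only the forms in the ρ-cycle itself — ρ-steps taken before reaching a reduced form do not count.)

D = 756, ⌊√D⌋ = 27
descent: ρ → (15,6,-12)  [lands on river]
river: ρ → (-12,18,9)
river: ρ → (9,18,-12)
river: ρ → (-12,6,15)
river: ρ → (15,24,-3)
river: ρ → (-3,24,15)
ρ-cycle length = 6 (tail of 1 descent step not counted)

6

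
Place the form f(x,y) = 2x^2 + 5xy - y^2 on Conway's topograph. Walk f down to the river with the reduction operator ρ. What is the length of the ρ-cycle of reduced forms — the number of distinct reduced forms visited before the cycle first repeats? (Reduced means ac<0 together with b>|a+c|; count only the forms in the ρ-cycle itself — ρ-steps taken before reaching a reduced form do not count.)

D = 33, ⌊√D⌋ = 5
river: ρ → (-1,5,2)
river: ρ → (2,3,-3)
river: ρ → (-3,3,2)
river: ρ → (2,5,-1)
ρ-cycle length = 4 (tail of 0 descent steps not counted)

4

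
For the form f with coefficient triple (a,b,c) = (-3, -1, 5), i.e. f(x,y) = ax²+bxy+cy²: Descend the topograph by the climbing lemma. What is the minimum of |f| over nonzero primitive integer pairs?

descent: ρ → (5,1,-3)
descent: ρ → (-3,5,3)  [lands on river]
river: ρ → (3,7,-1)
river: ρ → (-1,7,3)
river: ρ → (3,5,-3)
river: ρ → (-3,7,1)
river: ρ → (1,7,-3)
closes: descent 2, river 6
min |a| on river = 1

1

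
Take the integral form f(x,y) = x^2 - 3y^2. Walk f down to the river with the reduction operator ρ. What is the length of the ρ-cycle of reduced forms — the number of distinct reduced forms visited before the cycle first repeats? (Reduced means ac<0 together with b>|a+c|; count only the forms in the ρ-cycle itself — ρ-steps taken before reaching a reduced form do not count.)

D = 12, ⌊√D⌋ = 3
descent: ρ → (-3,0,1)
descent: ρ → (1,2,-2)  [lands on river]
river: ρ → (-2,2,1)
ρ-cycle length = 2 (tail of 2 descent steps not counted)

2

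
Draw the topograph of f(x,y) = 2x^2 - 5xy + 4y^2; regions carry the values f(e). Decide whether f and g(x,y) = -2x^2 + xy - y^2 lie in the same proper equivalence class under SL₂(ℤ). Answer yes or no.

D₁ = -7, D₂ = -7
f: translate: b→-1 (≡-5 mod 4), so (2,-5,4)→(2,-1,1)
f: flip: (2,-1,1)→(1,1,2)
f: reduced (well bottom): (1,1,2) with a≤c, −a<b≤a
g is negative-definite; reduce −g:
−g: flip: (2,-1,1)→(1,1,2)
−g: reduced (well bottom): (1,1,2) with a≤c, −a<b≤a
flip sign back: reduced form of g is (-1,-1,-2)
reduced forms (1, 1, 2) vs (-1, -1, -2) ⇒ inequivalent

no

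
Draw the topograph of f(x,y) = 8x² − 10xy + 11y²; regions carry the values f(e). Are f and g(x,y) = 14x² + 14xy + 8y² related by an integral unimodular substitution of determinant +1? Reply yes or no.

D₁ = -252, D₂ = -252
f: translate: b→6 (≡-10 mod 16), so (8,-10,11)→(8,6,9)
f: reduced (well bottom): (8,6,9) with a≤c, −a<b≤a
g: flip: (14,14,8)→(8,-14,14)
g: translate: b→2 (≡-14 mod 16), so (8,-14,14)→(8,2,8)
g: reduced (well bottom): (8,2,8) with a≤c, −a<b≤a
reduced forms (8, 6, 9) vs (8, 2, 8) ⇒ inequivalent

no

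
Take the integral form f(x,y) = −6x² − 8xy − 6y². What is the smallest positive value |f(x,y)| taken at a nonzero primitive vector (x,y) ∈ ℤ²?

translate: b→-4 (≡8 mod 12), so (6,8,6)→(6,-4,4)
flip: (6,-4,4)→(4,4,6)
reduced (well bottom): (4,4,6) with a≤c, −a<b≤a
well minimum |f| = |-4| = 4 (negative-definite)

4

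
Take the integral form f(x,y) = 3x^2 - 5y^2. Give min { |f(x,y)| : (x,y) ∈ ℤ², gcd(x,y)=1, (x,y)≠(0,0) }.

descent: ρ → (-5,0,3)
descent: ρ → (3,6,-2)  [lands on river]
river: ρ → (-2,6,3)
closes: descent 2, river 2
min |a| on river = 2

2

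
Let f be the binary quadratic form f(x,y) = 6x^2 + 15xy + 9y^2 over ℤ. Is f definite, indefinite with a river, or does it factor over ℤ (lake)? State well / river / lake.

D = b²−4ac = 15² − 4·6·9 = 9
D = 3² is a perfect square ⇒ form factors over ℤ ⇒ lakes

lake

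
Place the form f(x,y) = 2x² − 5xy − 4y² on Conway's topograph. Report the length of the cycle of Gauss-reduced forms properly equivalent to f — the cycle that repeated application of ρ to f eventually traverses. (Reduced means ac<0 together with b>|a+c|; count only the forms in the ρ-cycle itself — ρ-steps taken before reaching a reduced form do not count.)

D = 57, ⌊√D⌋ = 7
descent: ρ → (-4,5,2)  [lands on river]
river: ρ → (2,7,-1)
river: ρ → (-1,7,2)
river: ρ → (2,5,-4)
river: ρ → (-4,3,3)
river: ρ → (3,3,-4)
ρ-cycle length = 6 (tail of 1 descent step not counted)

6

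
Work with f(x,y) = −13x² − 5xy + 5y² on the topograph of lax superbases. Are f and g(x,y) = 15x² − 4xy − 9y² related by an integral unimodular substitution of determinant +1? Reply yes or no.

D₁ = 285, D₂ = 556
discriminants differ ⇒ not SL₂(ℤ)-equivalent

no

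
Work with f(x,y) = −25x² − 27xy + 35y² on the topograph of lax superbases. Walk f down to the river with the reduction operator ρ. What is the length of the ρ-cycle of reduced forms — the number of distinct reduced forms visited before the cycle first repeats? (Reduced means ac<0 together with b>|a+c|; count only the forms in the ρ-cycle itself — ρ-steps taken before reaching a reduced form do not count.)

D = 4229, ⌊√D⌋ = 65
descent: ρ → (35,27,-25)  [lands on river]
river: ρ → (-25,23,37)
river: ρ → (37,51,-11)
river: ρ → (-11,59,17)
river: ρ → (17,43,-35)
river: ρ → (-35,27,25)
river: ρ → (25,23,-37)
river: ρ → (-37,51,11)
river: ρ → (11,59,-17)
river: ρ → (-17,43,35)
ρ-cycle length = 10 (tail of 1 descent step not counted)

10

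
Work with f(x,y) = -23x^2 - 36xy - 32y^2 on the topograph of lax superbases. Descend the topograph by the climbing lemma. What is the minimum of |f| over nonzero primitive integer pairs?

translate: b→-10 (≡36 mod 46), so (23,36,32)→(23,-10,19)
flip: (23,-10,19)→(19,10,23)
reduced (well bottom): (19,10,23) with a≤c, −a<b≤a
well minimum |f| = |-19| = 19 (negative-definite)

19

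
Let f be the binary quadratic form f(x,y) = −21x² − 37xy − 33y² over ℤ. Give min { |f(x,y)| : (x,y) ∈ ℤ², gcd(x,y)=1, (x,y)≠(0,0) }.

translate: b→-5 (≡37 mod 42), so (21,37,33)→(21,-5,17)
flip: (21,-5,17)→(17,5,21)
reduced (well bottom): (17,5,21) with a≤c, −a<b≤a
well minimum |f| = |-17| = 17 (negative-definite)

17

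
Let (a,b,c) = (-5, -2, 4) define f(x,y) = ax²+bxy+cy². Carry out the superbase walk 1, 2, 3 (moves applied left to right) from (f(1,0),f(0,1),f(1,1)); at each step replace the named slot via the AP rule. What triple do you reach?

start (-5,4,-3) = (f(1,0),f(0,1),f(1,1))
replace slot 1: 2·(4+(-3)) − (-5) = 7 → (7,4,-3)
replace slot 2: 2·(7+(-3)) − 4 = 4 → (7,4,-3)
replace slot 3: 2·(7+4) − (-3) = 25 → (7,4,25)

7,4,25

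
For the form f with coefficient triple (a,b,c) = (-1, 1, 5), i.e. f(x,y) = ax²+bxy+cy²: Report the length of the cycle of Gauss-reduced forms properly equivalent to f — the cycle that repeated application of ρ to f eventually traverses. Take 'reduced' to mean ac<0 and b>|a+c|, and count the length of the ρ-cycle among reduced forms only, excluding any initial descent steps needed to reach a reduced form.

D = 21, ⌊√D⌋ = 4
descent: ρ → (5,-1,-1)
descent: ρ → (-1,3,3)  [lands on river]
river: ρ → (3,3,-1)
ρ-cycle length = 2 (tail of 2 descent steps not counted)

2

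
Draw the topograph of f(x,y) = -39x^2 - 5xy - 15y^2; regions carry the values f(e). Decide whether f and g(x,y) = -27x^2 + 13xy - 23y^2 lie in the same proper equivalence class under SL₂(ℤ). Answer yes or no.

D₁ = -2315, D₂ = -2315
f is negative-definite; reduce −f:
−f: flip: (39,5,15)→(15,-5,39)
−f: reduced (well bottom): (15,-5,39) with a≤c, −a<b≤a
flip sign back: reduced form of f is (-15,5,-39)
g is negative-definite; reduce −g:
−g: flip: (27,-13,23)→(23,13,27)
−g: reduced (well bottom): (23,13,27) with a≤c, −a<b≤a
flip sign back: reduced form of g is (-23,-13,-27)
reduced forms (-15, 5, -39) vs (-23, -13, -27) ⇒ inequivalent

no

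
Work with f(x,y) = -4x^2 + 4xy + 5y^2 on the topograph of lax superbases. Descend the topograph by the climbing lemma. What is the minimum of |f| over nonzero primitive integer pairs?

river: ρ → (5,6,-3)
river: ρ → (-3,6,5)
river: ρ → (5,4,-4)
river: ρ → (-4,4,5)
closes: descent 0, river 4
min |a| on river = 3

3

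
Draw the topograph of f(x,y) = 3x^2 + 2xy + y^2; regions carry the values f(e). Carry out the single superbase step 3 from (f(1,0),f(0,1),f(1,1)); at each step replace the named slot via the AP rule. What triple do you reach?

start (3,1,6) = (f(1,0),f(0,1),f(1,1))
replace slot 3: 2·(3+1) − 6 = 2 → (3,1,2)

3,1,2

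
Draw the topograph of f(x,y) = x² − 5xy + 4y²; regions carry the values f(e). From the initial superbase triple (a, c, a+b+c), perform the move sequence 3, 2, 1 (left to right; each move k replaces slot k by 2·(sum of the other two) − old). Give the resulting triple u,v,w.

start (1,4,0) = (f(1,0),f(0,1),f(1,1))
replace slot 3: 2·(1+4) − 0 = 10 → (1,4,10)
replace slot 2: 2·(1+10) − 4 = 18 → (1,18,10)
replace slot 1: 2·(18+10) − 1 = 55 → (55,18,10)

55,18,10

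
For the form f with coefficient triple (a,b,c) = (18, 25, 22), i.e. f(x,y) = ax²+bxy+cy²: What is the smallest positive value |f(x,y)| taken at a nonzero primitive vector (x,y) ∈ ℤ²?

translate: b→-11 (≡25 mod 36), so (18,25,22)→(18,-11,15)
flip: (18,-11,15)→(15,11,18)
reduced (well bottom): (15,11,18) with a≤c, −a<b≤a
well minimum = a = 15

15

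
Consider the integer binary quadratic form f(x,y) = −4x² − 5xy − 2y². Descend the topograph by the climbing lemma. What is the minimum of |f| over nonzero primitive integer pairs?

translate: b→-3 (≡5 mod 8), so (4,5,2)→(4,-3,1)
flip: (4,-3,1)→(1,3,4)
translate: b→1 (≡3 mod 2), so (1,3,4)→(1,1,2)
reduced (well bottom): (1,1,2) with a≤c, −a<b≤a
well minimum |f| = |-1| = 1 (negative-definite)

1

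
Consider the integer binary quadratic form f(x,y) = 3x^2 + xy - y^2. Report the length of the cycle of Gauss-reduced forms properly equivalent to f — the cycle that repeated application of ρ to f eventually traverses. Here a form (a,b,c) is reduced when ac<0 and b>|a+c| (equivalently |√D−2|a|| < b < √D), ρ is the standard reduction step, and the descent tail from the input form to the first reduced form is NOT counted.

D = 13, ⌊√D⌋ = 3
descent: ρ → (-1,3,1)  [lands on river]
river: ρ → (1,3,-1)
ρ-cycle length = 2 (tail of 1 descent step not counted)

2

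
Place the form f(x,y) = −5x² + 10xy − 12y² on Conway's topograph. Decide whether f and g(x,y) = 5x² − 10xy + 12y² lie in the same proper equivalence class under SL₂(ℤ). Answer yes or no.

D₁ = -140, D₂ = -140
f is negative-definite; reduce −f:
−f: translate: b→0 (≡-10 mod 10), so (5,-10,12)→(5,0,7)
−f: reduced (well bottom): (5,0,7) with a≤c, −a<b≤a
flip sign back: reduced form of f is (-5,0,-7)
g: translate: b→0 (≡-10 mod 10), so (5,-10,12)→(5,0,7)
g: reduced (well bottom): (5,0,7) with a≤c, −a<b≤a
reduced forms (-5, 0, -7) vs (5, 0, 7) ⇒ inequivalent

no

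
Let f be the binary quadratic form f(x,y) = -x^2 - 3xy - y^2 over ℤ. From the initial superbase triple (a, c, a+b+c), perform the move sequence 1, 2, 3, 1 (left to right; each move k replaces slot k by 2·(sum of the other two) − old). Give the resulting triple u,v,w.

start (-1,-1,-5) = (f(1,0),f(0,1),f(1,1))
replace slot 1: 2·((-1)+(-5)) − (-1) = -11 → (-11,-1,-5)
replace slot 2: 2·((-11)+(-5)) − (-1) = -31 → (-11,-31,-5)
replace slot 3: 2·((-11)+(-31)) − (-5) = -79 → (-11,-31,-79)
replace slot 1: 2·((-31)+(-79)) − (-11) = -209 → (-209,-31,-79)

-209,-31,-79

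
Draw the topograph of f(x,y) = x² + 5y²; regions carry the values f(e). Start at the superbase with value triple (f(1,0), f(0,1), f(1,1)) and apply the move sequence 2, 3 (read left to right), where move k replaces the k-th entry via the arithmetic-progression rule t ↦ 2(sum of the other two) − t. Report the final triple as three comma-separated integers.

start (1,5,6) = (f(1,0),f(0,1),f(1,1))
replace slot 2: 2·(1+6) − 5 = 9 → (1,9,6)
replace slot 3: 2·(1+9) − 6 = 14 → (1,9,14)

1,9,14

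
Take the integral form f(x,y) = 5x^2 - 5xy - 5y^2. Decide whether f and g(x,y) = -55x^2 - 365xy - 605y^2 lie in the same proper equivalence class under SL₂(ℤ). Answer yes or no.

D₁ = 125, D₂ = 125
river cycle of f (length 2): (-5, 5, 5), (5, 5, -5)
river cycle of g (length 2): (-5, 5, 5), (5, 5, -5)
cycles coincide ⇒ equivalent

yes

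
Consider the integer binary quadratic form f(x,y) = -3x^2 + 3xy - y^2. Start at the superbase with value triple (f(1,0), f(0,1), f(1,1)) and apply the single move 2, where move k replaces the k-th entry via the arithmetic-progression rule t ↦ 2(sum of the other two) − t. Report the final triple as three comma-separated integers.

start (-3,-1,-1) = (f(1,0),f(0,1),f(1,1))
replace slot 2: 2·((-3)+(-1)) − (-1) = -7 → (-3,-7,-1)

-3,-7,-1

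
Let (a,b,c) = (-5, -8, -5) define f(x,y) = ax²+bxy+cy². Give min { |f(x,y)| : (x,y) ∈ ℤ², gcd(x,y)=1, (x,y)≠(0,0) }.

translate: b→-2 (≡8 mod 10), so (5,8,5)→(5,-2,2)
flip: (5,-2,2)→(2,2,5)
reduced (well bottom): (2,2,5) with a≤c, −a<b≤a
well minimum |f| = |-2| = 2 (negative-definite)

2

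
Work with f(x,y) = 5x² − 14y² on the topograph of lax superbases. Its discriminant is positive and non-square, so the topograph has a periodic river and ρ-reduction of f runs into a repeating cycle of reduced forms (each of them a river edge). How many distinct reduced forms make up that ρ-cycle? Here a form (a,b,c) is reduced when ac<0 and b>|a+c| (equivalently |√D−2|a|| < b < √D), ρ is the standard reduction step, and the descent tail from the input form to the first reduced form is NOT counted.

D = 280, ⌊√D⌋ = 16
descent: ρ → (-14,0,5)
descent: ρ → (5,10,-9)  [lands on river]
river: ρ → (-9,8,6)
river: ρ → (6,16,-1)
river: ρ → (-1,16,6)
river: ρ → (6,8,-9)
river: ρ → (-9,10,5)
ρ-cycle length = 6 (tail of 2 descent steps not counted)

6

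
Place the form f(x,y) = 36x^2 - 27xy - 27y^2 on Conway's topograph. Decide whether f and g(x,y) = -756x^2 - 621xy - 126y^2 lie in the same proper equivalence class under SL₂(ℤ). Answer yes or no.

D₁ = 4617, D₂ = 4617
river cycle of f (length 6): (-27, 27, 36), (36, 45, -18), (-18, 63, 9), (9, 63, -18), (-18, 45, 36), (36, 27, -27)
river cycle of g (length 6): (-18, 63, 9), (9, 63, -18), (-18, 45, 36), (36, 27, -27), (-27, 27, 36), (36, 45, -18)
cycles coincide ⇒ equivalent

yes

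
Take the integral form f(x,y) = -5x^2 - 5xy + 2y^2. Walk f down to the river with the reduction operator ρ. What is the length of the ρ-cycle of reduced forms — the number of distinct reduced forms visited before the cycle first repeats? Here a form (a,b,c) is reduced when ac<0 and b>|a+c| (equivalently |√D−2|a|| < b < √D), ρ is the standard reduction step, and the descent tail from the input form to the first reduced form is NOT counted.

D = 65, ⌊√D⌋ = 8
descent: ρ → (2,5,-5)  [lands on river]
river: ρ → (-5,5,2)
river: ρ → (2,7,-2)
river: ρ → (-2,5,5)
river: ρ → (5,5,-2)
river: ρ → (-2,7,2)
ρ-cycle length = 6 (tail of 1 descent step not counted)

6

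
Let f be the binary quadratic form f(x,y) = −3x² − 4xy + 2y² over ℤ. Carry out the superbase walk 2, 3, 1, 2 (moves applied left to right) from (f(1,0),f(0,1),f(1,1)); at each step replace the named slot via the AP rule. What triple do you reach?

start (-3,2,-5) = (f(1,0),f(0,1),f(1,1))
replace slot 2: 2·((-3)+(-5)) − 2 = -18 → (-3,-18,-5)
replace slot 3: 2·((-3)+(-18)) − (-5) = -37 → (-3,-18,-37)
replace slot 1: 2·((-18)+(-37)) − (-3) = -107 → (-107,-18,-37)
replace slot 2: 2·((-107)+(-37)) − (-18) = -270 → (-107,-270,-37)

-107,-270,-37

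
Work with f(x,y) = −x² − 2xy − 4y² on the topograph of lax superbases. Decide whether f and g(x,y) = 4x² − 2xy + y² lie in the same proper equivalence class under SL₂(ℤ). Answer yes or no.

D₁ = -12, D₂ = -12
f is negative-definite; reduce −f:
−f: translate: b→0 (≡2 mod 2), so (1,2,4)→(1,0,3)
−f: reduced (well bottom): (1,0,3) with a≤c, −a<b≤a
flip sign back: reduced form of f is (-1,0,-3)
g: flip: (4,-2,1)→(1,2,4)
g: translate: b→0 (≡2 mod 2), so (1,2,4)→(1,0,3)
g: reduced (well bottom): (1,0,3) with a≤c, −a<b≤a
reduced forms (-1, 0, -3) vs (1, 0, 3) ⇒ inequivalent

no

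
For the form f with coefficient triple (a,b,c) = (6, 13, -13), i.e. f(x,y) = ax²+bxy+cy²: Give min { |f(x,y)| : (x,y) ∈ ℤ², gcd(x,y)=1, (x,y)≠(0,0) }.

river: ρ → (-13,13,6)
river: ρ → (6,11,-15)
river: ρ → (-15,19,2)
river: ρ → (2,21,-5)
river: ρ → (-5,19,6)
river: ρ → (6,17,-8)
river: ρ → (-8,15,8)
river: ρ → (8,17,-6)
river: ρ → (-6,19,5)
river: ρ → (5,21,-2)
river: ρ → (-2,19,15)
river: ρ → (15,11,-6)
river: ρ → (-6,13,13)
river: ρ → (13,13,-6)
river: ρ → (-6,11,15)
river: ρ → (15,19,-2)
river: ρ → (-2,21,5)
river: ρ → (5,19,-6)
river: ρ → (-6,17,8)
river: ρ → (8,15,-8)
river: ρ → (-8,17,6)
river: ρ → (6,19,-5)
river: ρ → (-5,21,2)
river: ρ → (2,19,-15)
river: ρ → (-15,11,6)
river: ρ → (6,13,-13)
closes: descent 0, river 26
min |a| on river = 2

2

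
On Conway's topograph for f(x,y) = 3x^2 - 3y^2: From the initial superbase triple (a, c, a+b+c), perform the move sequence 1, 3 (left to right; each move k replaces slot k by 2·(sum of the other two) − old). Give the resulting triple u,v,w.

start (3,-3,0) = (f(1,0),f(0,1),f(1,1))
replace slot 1: 2·((-3)+0) − 3 = -9 → (-9,-3,0)
replace slot 3: 2·((-9)+(-3)) − 0 = -24 → (-9,-3,-24)

-9,-3,-24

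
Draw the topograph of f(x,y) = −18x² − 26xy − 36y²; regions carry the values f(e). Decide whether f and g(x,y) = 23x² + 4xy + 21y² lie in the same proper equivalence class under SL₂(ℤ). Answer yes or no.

D₁ = -1916, D₂ = -1916
f is negative-definite; reduce −f:
−f: translate: b→-10 (≡26 mod 36), so (18,26,36)→(18,-10,28)
−f: reduced (well bottom): (18,-10,28) with a≤c, −a<b≤a
flip sign back: reduced form of f is (-18,10,-28)
g: flip: (23,4,21)→(21,-4,23)
g: reduced (well bottom): (21,-4,23) with a≤c, −a<b≤a
reduced forms (-18, 10, -28) vs (21, -4, 23) ⇒ inequivalent

no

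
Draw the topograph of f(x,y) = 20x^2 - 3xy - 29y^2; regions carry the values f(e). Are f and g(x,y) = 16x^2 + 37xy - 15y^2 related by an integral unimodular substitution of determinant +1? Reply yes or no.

D₁ = 2329, D₂ = 2329
river cycle of f (length 32): (20, 37, -12), (-12, 35, 23), (23, 11, -24), (-24, 37, 10), (10, 43, -12), (-12, 29, 31), (31, 33, -10), (-10, 47, 3), (3, 43, -40), (-40, 37, 6), … (22 more)
river cycle of g (length 32): (-15, 23, 30), (30, 37, -8), (-8, 43, 15), (15, 47, -2), (-2, 45, 38), (38, 31, -9), (-9, 41, 18), (18, 31, -19), (-19, 45, 4), (4, 43, -30), … (22 more)
cycles differ ⇒ inequivalent

no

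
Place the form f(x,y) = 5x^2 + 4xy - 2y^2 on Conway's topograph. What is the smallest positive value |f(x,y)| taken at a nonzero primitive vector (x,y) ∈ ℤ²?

river: ρ → (-2,4,5)
river: ρ → (5,6,-1)
river: ρ → (-1,6,5)
river: ρ → (5,4,-2)
closes: descent 0, river 4
min |a| on river = 1

1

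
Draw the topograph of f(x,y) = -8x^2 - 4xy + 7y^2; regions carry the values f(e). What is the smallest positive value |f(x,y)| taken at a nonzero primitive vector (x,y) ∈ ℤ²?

descent: ρ → (7,4,-8)  [lands on river]
river: ρ → (-8,12,3)
river: ρ → (3,12,-8)
river: ρ → (-8,4,7)
river: ρ → (7,10,-5)
river: ρ → (-5,10,7)
closes: descent 1, river 6
min |a| on river = 3

3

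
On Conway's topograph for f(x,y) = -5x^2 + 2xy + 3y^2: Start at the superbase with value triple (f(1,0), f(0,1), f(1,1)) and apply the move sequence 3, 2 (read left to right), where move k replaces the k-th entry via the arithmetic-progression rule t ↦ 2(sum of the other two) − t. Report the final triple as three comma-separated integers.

start (-5,3,0) = (f(1,0),f(0,1),f(1,1))
replace slot 3: 2·((-5)+3) − 0 = -4 → (-5,3,-4)
replace slot 2: 2·((-5)+(-4)) − 3 = -21 → (-5,-21,-4)

-5,-21,-4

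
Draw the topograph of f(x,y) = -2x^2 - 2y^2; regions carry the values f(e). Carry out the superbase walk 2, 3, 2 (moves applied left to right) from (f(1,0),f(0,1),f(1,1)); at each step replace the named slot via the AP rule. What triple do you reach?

start (-2,-2,-4) = (f(1,0),f(0,1),f(1,1))
replace slot 2: 2·((-2)+(-4)) − (-2) = -10 → (-2,-10,-4)
replace slot 3: 2·((-2)+(-10)) − (-4) = -20 → (-2,-10,-20)
replace slot 2: 2·((-2)+(-20)) − (-10) = -34 → (-2,-34,-20)

-2,-34,-20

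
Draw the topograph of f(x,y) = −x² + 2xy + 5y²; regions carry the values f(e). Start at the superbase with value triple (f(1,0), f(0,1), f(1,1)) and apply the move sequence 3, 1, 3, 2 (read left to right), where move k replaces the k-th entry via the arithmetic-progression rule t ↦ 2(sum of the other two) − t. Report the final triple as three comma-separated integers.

start (-1,5,6) = (f(1,0),f(0,1),f(1,1))
replace slot 3: 2·((-1)+5) − 6 = 2 → (-1,5,2)
replace slot 1: 2·(5+2) − (-1) = 15 → (15,5,2)
replace slot 3: 2·(15+5) − 2 = 38 → (15,5,38)
replace slot 2: 2·(15+38) − 5 = 101 → (15,101,38)

15,101,38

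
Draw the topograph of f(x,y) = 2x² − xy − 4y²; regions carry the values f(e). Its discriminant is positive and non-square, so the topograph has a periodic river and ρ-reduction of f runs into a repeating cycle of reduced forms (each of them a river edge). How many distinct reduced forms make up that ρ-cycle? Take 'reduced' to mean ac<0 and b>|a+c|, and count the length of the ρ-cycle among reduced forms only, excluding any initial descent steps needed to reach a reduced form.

D = 33, ⌊√D⌋ = 5
descent: ρ → (-4,1,2)
descent: ρ → (2,3,-3)  [lands on river]
river: ρ → (-3,3,2)
river: ρ → (2,5,-1)
river: ρ → (-1,5,2)
ρ-cycle length = 4 (tail of 2 descent steps not counted)

4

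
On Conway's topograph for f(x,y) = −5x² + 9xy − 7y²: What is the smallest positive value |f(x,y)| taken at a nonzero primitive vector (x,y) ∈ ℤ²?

translate: b→1 (≡-9 mod 10), so (5,-9,7)→(5,1,3)
flip: (5,1,3)→(3,-1,5)
reduced (well bottom): (3,-1,5) with a≤c, −a<b≤a
well minimum |f| = |-3| = 3 (negative-definite)

3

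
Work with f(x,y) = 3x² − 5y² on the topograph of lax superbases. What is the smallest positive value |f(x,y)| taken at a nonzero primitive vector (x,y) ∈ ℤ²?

descent: ρ → (-5,0,3)
descent: ρ → (3,6,-2)  [lands on river]
river: ρ → (-2,6,3)
closes: descent 2, river 2
min |a| on river = 2

2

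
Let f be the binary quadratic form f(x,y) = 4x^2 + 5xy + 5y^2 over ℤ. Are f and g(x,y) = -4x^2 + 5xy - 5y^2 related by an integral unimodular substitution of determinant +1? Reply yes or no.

D₁ = -55, D₂ = -55
f: translate: b→-3 (≡5 mod 8), so (4,5,5)→(4,-3,4)
f: flip: (4,-3,4)→(4,3,4)
f: reduced (well bottom): (4,3,4) with a≤c, −a<b≤a
g is negative-definite; reduce −g:
−g: translate: b→3 (≡-5 mod 8), so (4,-5,5)→(4,3,4)
−g: reduced (well bottom): (4,3,4) with a≤c, −a<b≤a
flip sign back: reduced form of g is (-4,-3,-4)
reduced forms (4, 3, 4) vs (-4, -3, -4) ⇒ inequivalent

no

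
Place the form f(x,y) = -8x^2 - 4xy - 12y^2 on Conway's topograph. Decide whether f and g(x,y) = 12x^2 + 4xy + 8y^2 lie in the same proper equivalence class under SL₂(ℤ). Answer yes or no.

D₁ = -368, D₂ = -368
f is negative-definite; reduce −f:
−f: reduced (well bottom): (8,4,12) with a≤c, −a<b≤a
flip sign back: reduced form of f is (-8,-4,-12)
g: flip: (12,4,8)→(8,-4,12)
g: reduced (well bottom): (8,-4,12) with a≤c, −a<b≤a
reduced forms (-8, -4, -12) vs (8, -4, 12) ⇒ inequivalent

no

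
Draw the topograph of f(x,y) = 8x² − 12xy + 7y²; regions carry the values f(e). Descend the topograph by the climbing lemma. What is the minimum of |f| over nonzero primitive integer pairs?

translate: b→4 (≡-12 mod 16), so (8,-12,7)→(8,4,3)
flip: (8,4,3)→(3,-4,8)
translate: b→2 (≡-4 mod 6), so (3,-4,8)→(3,2,7)
reduced (well bottom): (3,2,7) with a≤c, −a<b≤a
well minimum = a = 3

3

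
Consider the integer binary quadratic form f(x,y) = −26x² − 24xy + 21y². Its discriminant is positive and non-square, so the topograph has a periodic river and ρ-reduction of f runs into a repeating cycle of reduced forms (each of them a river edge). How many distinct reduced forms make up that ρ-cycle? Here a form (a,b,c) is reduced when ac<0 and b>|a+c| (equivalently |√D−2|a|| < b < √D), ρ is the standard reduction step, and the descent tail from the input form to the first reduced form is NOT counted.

D = 2760, ⌊√D⌋ = 52
descent: ρ → (21,24,-26)  [lands on river]
river: ρ → (-26,28,19)
river: ρ → (19,48,-6)
river: ρ → (-6,48,19)
river: ρ → (19,28,-26)
river: ρ → (-26,24,21)
river: ρ → (21,18,-29)
river: ρ → (-29,40,10)
river: ρ → (10,40,-29)
river: ρ → (-29,18,21)
ρ-cycle length = 10 (tail of 1 descent step not counted)

10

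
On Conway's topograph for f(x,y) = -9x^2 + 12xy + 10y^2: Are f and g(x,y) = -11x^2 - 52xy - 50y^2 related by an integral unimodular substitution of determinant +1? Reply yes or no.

D₁ = 504, D₂ = 504
river cycle of f (length 10): (10, 8, -11), (-11, 14, 7), (7, 14, -11), (-11, 8, 10), (10, 12, -9), (-9, 6, 13), (13, 20, -2), (-2, 20, 13), (13, 6, -9), (-9, 12, 10)
river cycle of g (length 10): (-9, 12, 10), (10, 8, -11), (-11, 14, 7), (7, 14, -11), (-11, 8, 10), (10, 12, -9), (-9, 6, 13), (13, 20, -2), (-2, 20, 13), (13, 6, -9)
cycles coincide ⇒ equivalent

yes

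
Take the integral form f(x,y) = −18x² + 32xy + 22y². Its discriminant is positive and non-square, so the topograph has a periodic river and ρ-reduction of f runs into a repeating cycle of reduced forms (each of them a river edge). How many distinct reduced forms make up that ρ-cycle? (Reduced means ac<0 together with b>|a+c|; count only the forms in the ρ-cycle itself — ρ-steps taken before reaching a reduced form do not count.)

D = 2608, ⌊√D⌋ = 51
river: ρ → (22,12,-28)
river: ρ → (-28,44,6)
river: ρ → (6,40,-42)
river: ρ → (-42,44,4)
river: ρ → (4,44,-42)
river: ρ → (-42,40,6)
river: ρ → (6,44,-28)
river: ρ → (-28,12,22)
river: ρ → (22,32,-18)
river: ρ → (-18,40,14)
river: ρ → (14,44,-12)
river: ρ → (-12,28,38)
river: ρ → (38,48,-2)
river: ρ → (-2,48,38)
river: ρ → (38,28,-12)
river: ρ → (-12,44,14)
river: ρ → (14,40,-18)
river: ρ → (-18,32,22)
ρ-cycle length = 18 (tail of 0 descent steps not counted)

18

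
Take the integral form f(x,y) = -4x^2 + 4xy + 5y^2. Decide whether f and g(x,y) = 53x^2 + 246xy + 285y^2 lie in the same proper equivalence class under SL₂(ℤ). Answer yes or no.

D₁ = 96, D₂ = 96
river cycle of f (length 4): (5, 6, -3), (-3, 6, 5), (5, 4, -4), (-4, 4, 5)
river cycle of g (length 4): (5, 6, -3), (-3, 6, 5), (5, 4, -4), (-4, 4, 5)
cycles coincide ⇒ equivalent

yes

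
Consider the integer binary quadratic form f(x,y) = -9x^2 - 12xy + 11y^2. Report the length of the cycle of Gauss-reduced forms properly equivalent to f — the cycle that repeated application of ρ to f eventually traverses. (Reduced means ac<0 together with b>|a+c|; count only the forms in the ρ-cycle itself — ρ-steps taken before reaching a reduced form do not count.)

D = 540, ⌊√D⌋ = 23
descent: ρ → (11,12,-9)  [lands on river]
river: ρ → (-9,6,14)
river: ρ → (14,22,-1)
river: ρ → (-1,22,14)
river: ρ → (14,6,-9)
river: ρ → (-9,12,11)
river: ρ → (11,10,-10)
river: ρ → (-10,10,11)
ρ-cycle length = 8 (tail of 1 descent step not counted)

8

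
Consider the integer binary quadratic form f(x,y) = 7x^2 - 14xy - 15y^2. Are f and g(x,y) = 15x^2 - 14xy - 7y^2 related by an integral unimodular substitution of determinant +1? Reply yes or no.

D₁ = 616, D₂ = 616
river cycle of f (length 10): (-15, 14, 7), (7, 14, -15), (-15, 16, 6), (6, 20, -9), (-9, 16, 10), (10, 24, -1), (-1, 24, 10), (10, 16, -9), (-9, 20, 6), (6, 16, -15)
river cycle of g (length 10): (-7, 14, 15), (15, 16, -6), (-6, 20, 9), (9, 16, -10), (-10, 24, 1), (1, 24, -10), (-10, 16, 9), (9, 20, -6), (-6, 16, 15), (15, 14, -7)
cycles differ ⇒ inequivalent

no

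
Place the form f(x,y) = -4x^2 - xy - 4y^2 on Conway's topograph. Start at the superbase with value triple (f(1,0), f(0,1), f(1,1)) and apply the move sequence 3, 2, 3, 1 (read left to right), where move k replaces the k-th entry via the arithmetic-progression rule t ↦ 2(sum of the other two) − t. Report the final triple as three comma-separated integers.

start (-4,-4,-9) = (f(1,0),f(0,1),f(1,1))
replace slot 3: 2·((-4)+(-4)) − (-9) = -7 → (-4,-4,-7)
replace slot 2: 2·((-4)+(-7)) − (-4) = -18 → (-4,-18,-7)
replace slot 3: 2·((-4)+(-18)) − (-7) = -37 → (-4,-18,-37)
replace slot 1: 2·((-18)+(-37)) − (-4) = -106 → (-106,-18,-37)

-106,-18,-37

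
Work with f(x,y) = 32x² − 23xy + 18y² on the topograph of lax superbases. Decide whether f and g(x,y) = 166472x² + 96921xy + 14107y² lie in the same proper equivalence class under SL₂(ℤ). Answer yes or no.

D₁ = -1775, D₂ = -1775
f: flip: (32,-23,18)→(18,23,32)
f: translate: b→-13 (≡23 mod 36), so (18,23,32)→(18,-13,27)
f: reduced (well bottom): (18,-13,27) with a≤c, −a<b≤a
g: flip: (166472,96921,14107)→(14107,-96921,166472)
g: translate: b→-12279 (≡-96921 mod 28214), so (14107,-96921,166472)→(14107,-12279,2672)
g: flip: (14107,-12279,2672)→(2672,12279,14107)
g: translate: b→1591 (≡12279 mod 5344), so (2672,12279,14107)→(2672,1591,237)
g: flip: (2672,1591,237)→(237,-1591,2672)
g: translate: b→-169 (≡-1591 mod 474), so (237,-1591,2672)→(237,-169,32)
g: flip: (237,-169,32)→(32,169,237)
g: translate: b→-23 (≡169 mod 64), so (32,169,237)→(32,-23,18)
g: flip: (32,-23,18)→(18,23,32)
g: translate: b→-13 (≡23 mod 36), so (18,23,32)→(18,-13,27)
g: reduced (well bottom): (18,-13,27) with a≤c, −a<b≤a
reduced forms (18, -13, 27) vs (18, -13, 27) ⇒ equivalent

yes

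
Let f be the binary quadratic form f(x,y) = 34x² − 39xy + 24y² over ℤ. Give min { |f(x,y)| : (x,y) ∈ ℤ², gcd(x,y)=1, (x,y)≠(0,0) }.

translate: b→29 (≡-39 mod 68), so (34,-39,24)→(34,29,19)
flip: (34,29,19)→(19,-29,34)
translate: b→9 (≡-29 mod 38), so (19,-29,34)→(19,9,24)
reduced (well bottom): (19,9,24) with a≤c, −a<b≤a
well minimum = a = 19

19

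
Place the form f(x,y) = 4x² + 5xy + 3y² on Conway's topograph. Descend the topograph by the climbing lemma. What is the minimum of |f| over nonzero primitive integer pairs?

translate: b→-3 (≡5 mod 8), so (4,5,3)→(4,-3,2)
flip: (4,-3,2)→(2,3,4)
translate: b→-1 (≡3 mod 4), so (2,3,4)→(2,-1,3)
reduced (well bottom): (2,-1,3) with a≤c, −a<b≤a
well minimum = a = 2

2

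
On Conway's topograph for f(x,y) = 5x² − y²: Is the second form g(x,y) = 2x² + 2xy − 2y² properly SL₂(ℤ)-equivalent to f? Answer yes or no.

D₁ = 20, D₂ = 20
river cycle of f (length 2): (-1, 4, 1), (1, 4, -1)
river cycle of g (length 2): (-2, 2, 2), (2, 2, -2)
cycles differ ⇒ inequivalent

no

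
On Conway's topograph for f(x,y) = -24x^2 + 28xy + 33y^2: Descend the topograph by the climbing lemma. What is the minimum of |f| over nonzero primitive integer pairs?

river: ρ → (33,38,-19)
river: ρ → (-19,38,33)
river: ρ → (33,28,-24)
river: ρ → (-24,20,37)
river: ρ → (37,54,-7)
river: ρ → (-7,58,21)
river: ρ → (21,26,-39)
river: ρ → (-39,52,8)
river: ρ → (8,60,-11)
river: ρ → (-11,50,33)
river: ρ → (33,16,-28)
river: ρ → (-28,40,21)
river: ρ → (21,44,-24)
river: ρ → (-24,52,13)
river: ρ → (13,52,-24)
river: ρ → (-24,44,21)
river: ρ → (21,40,-28)
river: ρ → (-28,16,33)
river: ρ → (33,50,-11)
river: ρ → (-11,60,8)
river: ρ → (8,52,-39)
river: ρ → (-39,26,21)
river: ρ → (21,58,-7)
river: ρ → (-7,54,37)
river: ρ → (37,20,-24)
river: ρ → (-24,28,33)
closes: descent 0, river 26
min |a| on river = 7

7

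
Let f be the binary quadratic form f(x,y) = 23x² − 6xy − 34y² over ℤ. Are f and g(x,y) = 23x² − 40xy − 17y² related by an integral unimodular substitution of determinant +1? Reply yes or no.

D₁ = 3164, D₂ = 3164
river cycle of f (length 6): (23, 40, -17), (-17, 28, 35), (35, 42, -10), (-10, 38, 43), (43, 48, -5), (-5, 52, 23)
river cycle of g (length 6): (-17, 40, 23), (23, 52, -5), (-5, 48, 43), (43, 38, -10), (-10, 42, 35), (35, 28, -17)
cycles differ ⇒ inequivalent

no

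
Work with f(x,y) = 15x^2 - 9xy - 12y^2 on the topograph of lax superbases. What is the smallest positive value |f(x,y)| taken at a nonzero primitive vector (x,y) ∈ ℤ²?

descent: ρ → (-12,9,15)  [lands on river]
river: ρ → (15,21,-6)
river: ρ → (-6,27,3)
river: ρ → (3,27,-6)
river: ρ → (-6,21,15)
river: ρ → (15,9,-12)
river: ρ → (-12,15,12)
river: ρ → (12,9,-15)
river: ρ → (-15,21,6)
river: ρ → (6,27,-3)
river: ρ → (-3,27,6)
river: ρ → (6,21,-15)
river: ρ → (-15,9,12)
river: ρ → (12,15,-12)
closes: descent 1, river 14
min |a| on river = 3

3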